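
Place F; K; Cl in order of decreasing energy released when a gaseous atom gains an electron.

Cl > F > K

F is in period 2, group 17; Cl is in period 3, group 17; K is in period 4, group 1.
Electron affinity generally becomes more exothermic across a period toward the halogens and less exothermic down a group.
These span different periods and groups, so the two trends combine.
F > K: relative to K, both the across-period and down-group shifts push F's electron affinity up.
Cl > F: this pair runs against the simple trend — see the exception note.
Note the exception: Cl has a higher electron affinity than F, contrary to the simple trend — F's small 2p subshell makes the incoming electron feel strong e⁻–e⁻ repulsion, so Cl actually releases more energy on gaining an electron.
For reference (kJ/mol): F 328, Cl 349, K 48.
So from highest to lowest: Cl > F > K.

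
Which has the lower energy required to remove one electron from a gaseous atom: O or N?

N is in period 2, group 15; O is in period 2, group 16.
First ionization energy rises across a period (greater Z_eff holds electrons more tightly) and falls down a group (valence electrons are farther from the nucleus).
All lie in period 2; the across-period trend (first ionization energy increases left to right) applies, with the exception below.
Note the exception: N has a higher first ionization energy than O, contrary to the simple trend — pairing an electron in O's 2p⁴ costs repulsion energy, so O ionizes more easily than half-filled N (2p³).
For reference (kJ/mol): N 1402, O 1314.
So O has the lower energy required to remove one electron from a gaseous atom (O < N).

O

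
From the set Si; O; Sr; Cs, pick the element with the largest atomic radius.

Moving right in a period, electrons are added to the same shell under a stronger nuclear pull, so atoms get smaller; moving down, a new shell is opened and atoms get larger.
Neither a single period nor a single group — weigh both effects.
Si > O: both effects reinforce here, so Si is clearly the larger of the two.
Sr > Si: both effects reinforce here, so Sr is clearly the larger of the two.
Cs > Sr: both effects reinforce here, so Cs is clearly the larger of the two.
For reference (pm): O 63, Si 116, Sr 185, Cs 232.
The largest atomic radius among these belongs to Cs.

Cs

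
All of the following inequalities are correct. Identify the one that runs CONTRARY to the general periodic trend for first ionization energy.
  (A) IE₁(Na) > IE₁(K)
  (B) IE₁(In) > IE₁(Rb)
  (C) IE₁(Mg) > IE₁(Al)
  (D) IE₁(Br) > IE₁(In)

The general trend: first ionization energy increases across a period and decreases down a group.
(A) Na (period 3, group 1) vs K (period 4, group 1): the stated order agrees with the simple trend.
(B) In (period 5, group 13) vs Rb (period 5, group 1): the stated order agrees with the simple trend.
(C) Mg (period 3, group 2) vs Al (period 3, group 13): the stated order contradicts the simple trend.
(D) Br (period 4, group 17) vs In (period 5, group 13): the stated order agrees with the simple trend.
The exception is (C): Al's single 3p electron is easier to remove than one from Mg's filled 3s².

(C)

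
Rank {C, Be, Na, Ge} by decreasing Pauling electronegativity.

C > Ge > Be > Na

Be is in period 2, group 2; C is in period 2, group 14; Na is in period 3, group 1; Ge is in period 4, group 14.
Smaller atoms with higher effective nuclear charge are more electronegative.
Here both period and group differ, so the two effects have to be weighed against each other.
Be > Na: relative to Na, both the across-period and down-group shifts push Be's electronegativity up.
Ge > Be: the two effects oppose for this pair; the across-period effect wins (2.01 vs 1.57).
C > Ge: they share group 14; the group trend gives C the larger value.
Approximate values (Pauling): Be 1.57, C 2.55, Na 0.93, Ge 2.01.
So from highest to lowest: C > Ge > Be > Na.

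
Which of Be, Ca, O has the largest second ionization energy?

O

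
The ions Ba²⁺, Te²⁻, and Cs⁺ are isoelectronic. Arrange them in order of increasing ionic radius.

Ba²⁺ < Cs⁺ < Te²⁻

All of these have 54 electrons, so size is governed by nuclear charge alone: the more protons, the stronger the pull on the same electron cloud, and the smaller the ion.
Nuclear charges: Ba²⁺ (Z=56), Cs⁺ (Z=55), Te²⁻ (Z=52).
Smallest to largest: Ba²⁺ < Cs⁺ < Te²⁻.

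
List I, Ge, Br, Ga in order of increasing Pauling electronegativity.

Ga < Ge < I < Br

Ga is in period 4, group 13; Ge is in period 4, group 14; Br is in period 4, group 17; I is in period 5, group 17.
Electronegativity increases across a period and decreases down a group, tracking effective nuclear charge and atomic size.
Here both period and group differ, so the two effects have to be weighed against each other.
Ge > Ga: both are in period 4; the period trend gives Ge the larger value.
I > Ge: the two effects oppose for this pair; the across-period effect wins (2.66 vs 2.01).
Br > I: Br sits above I in group 17, so the down-group effect alone puts Br higher.
For reference (Pauling): Ga 1.81, Ge 2.01, Br 2.96, I 2.66.
So from lowest to highest: Ga < Ge < I < Br.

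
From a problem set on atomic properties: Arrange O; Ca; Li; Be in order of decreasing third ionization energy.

Be, Li, O, Ca

The third ionization energy removes an electron from the +2 ion. For each element: O²⁺ still has 4 valence electrons; Ca²⁺ is the bare [Ar] core; Li²⁺ is already 1 electron into the core; Be²⁺ is the bare [He] core.
Usually core removal costs more than valence removal, but here the competition is close: a tightly held n=2 valence electron can cost more to remove than an n=3 core electron, so the actual values have to decide it.
Approximate IE_3 values (kJ/mol): O 5300, Ca 4912, Li 11815, Be 14849.
Hence IE_3: Ca < O < Li < Be.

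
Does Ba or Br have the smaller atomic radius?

Moving right in a period, electrons are added to the same shell under a stronger nuclear pull, so atoms get smaller; moving down, a new shell is opened and atoms get larger.
Neither a single period nor a single group — weigh both effects.
Ba > Br: both effects reinforce here, so Ba is clearly the larger of the two.
Approximate values (pm): Br 114, Ba 196.
So Br has the smaller atomic radius (Br < Ba).

Br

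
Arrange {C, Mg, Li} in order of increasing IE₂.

IE_2 is the cost of taking one more electron from the +1 cation: C⁺ still has 3 valence electrons; Mg⁺ still has 1 valence electron; Li⁺ is the bare [He] core.
Core electrons are held far more tightly than valence electrons, so Li tops the IE_2 order.
Valence configurations: C⁺ [He]2s²2p¹, Mg⁺ [Ne]3s¹.
Tabulated IE_2 (kJ/mol): C 2353, Mg 1451, Li 7298.
Putting it together, IE_2: Mg < C < Li.

Mg, C, Li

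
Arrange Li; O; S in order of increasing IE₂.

S, O, Li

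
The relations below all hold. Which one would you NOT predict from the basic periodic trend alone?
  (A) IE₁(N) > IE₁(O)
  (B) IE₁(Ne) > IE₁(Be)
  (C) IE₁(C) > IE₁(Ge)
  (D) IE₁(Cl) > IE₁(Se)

(A)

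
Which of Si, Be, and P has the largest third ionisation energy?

Be

IE_3 is the cost of taking one more electron from the +2 cation: Si²⁺ still has 2 valence electrons; Be²⁺ is the bare [He] core; P²⁺ still has 3 valence electrons.
Breaking into a closed-shell core is much more expensive than removing a leftover valence electron — Be has the largest IE_3 here.
Valence configurations: Si²⁺ [Ne]3s², P²⁺ [Ne]3s²3p¹.
P²⁺ loses a lone 3p electron whereas Si²⁺ must break into a filled 3s² pair, so IE_3(Si) > IE_3(P) even though P has the higher nuclear charge.
Tabulated IE_3 (kJ/mol): Si 3232, Be 14849, P 2914.
So the third ionization energies run P < Si < Be.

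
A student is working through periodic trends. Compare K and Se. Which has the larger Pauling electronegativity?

K is in period 4, group 1; Se is in period 4, group 16.
Atoms toward the upper right of the periodic table pull bonding electrons most strongly.
All lie in period 4, so electronegativity increases left to right.
So Se has the larger Pauling electronegativity (Se > K).

Se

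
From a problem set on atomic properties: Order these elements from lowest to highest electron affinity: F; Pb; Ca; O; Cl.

Ca < Pb < O < F < Cl

O is in period 2, group 16; F is in period 2, group 17; Cl is in period 3, group 17; Ca is in period 4, group 2; Pb is in period 6, group 14.
Atoms with high Z_eff and room in the valence shell (especially the halogens) have the most exothermic electron affinities.
Neither a single period nor a single group — weigh both effects.
Pb > Ca: period and group pull opposite ways; the across-period shift dominates (35 vs 2 kJ/mol).
O > Pb: both effects reinforce here, so O is clearly the higher of the two.
F > O: F lies to the right of O in period 2, so the across-period effect alone puts F higher.
Cl > F: this pair runs against the simple trend — see the exception note.
Note the exception: Cl has a higher electron affinity than F, contrary to the simple trend — F's small 2p subshell makes the incoming electron feel strong e⁻–e⁻ repulsion, so Cl actually releases more energy on gaining an electron.
For reference (kJ/mol): O 141, F 328, Cl 349, Ca 2, Pb 35.
So from lowest to highest: Ca < Pb < O < F < Cl.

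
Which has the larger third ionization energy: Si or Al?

After 2 electrons have been removed, what remains? Si²⁺ still has 2 valence electrons; Al²⁺ still has 1 valence electron.
All are still removing valence electrons, so compare the +2 ions as you would atoms: IE_3 generally rises across a period (higher Z_eff) and falls down a group (larger shell), subject to the usual subshell exceptions.
Valence configurations: Si²⁺ [Ne]3s², Al²⁺ [Ne]3s¹.
Tabulated IE_3 (kJ/mol): Si 3232, Al 2745.
So the third ionization energies run Al < Si.

Si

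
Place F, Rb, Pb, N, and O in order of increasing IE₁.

Rb < Pb < O < N < F

N is in period 2, group 15; O is in period 2, group 16; F is in period 2, group 17; Rb is in period 5, group 1; Pb is in period 6, group 14.
First ionization energy rises across a period (greater Z_eff holds electrons more tightly) and falls down a group (valence electrons are farther from the nucleus).
These span different periods and groups, so the two trends combine.
Pb > Rb: period and group pull opposite ways; the across-period shift dominates (716 vs 403 kJ/mol).
O > Pb: relative to Pb, both the across-period and down-group shifts push O's first ionization energy up.
N > O: this pair runs against the simple trend — see the exception note.
F > N: both are in period 2; the period trend gives F the larger value.
Note the exception: N has a higher first ionization energy than O, contrary to the simple trend — pairing an electron in O's 2p⁴ costs repulsion energy, so O ionizes more easily than half-filled N (2p³).
Approximate values (kJ/mol): N 1402, O 1314, F 1681, Rb 403, Pb 716.
So from lowest to highest: Rb < Pb < O < N < F.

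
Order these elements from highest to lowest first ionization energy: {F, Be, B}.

F > Be > B

Be is in period 2, group 2; B is in period 2, group 13; F is in period 2, group 17.
First ionization energy rises across a period (greater Z_eff holds electrons more tightly) and falls down a group (valence electrons are farther from the nucleus).
All lie in period 2; the across-period trend (first ionization energy increases left to right) applies, with the exception below.
Note the exception: Be has a higher first ionization energy than B, contrary to the simple trend — removing B's lone 2p electron is easier than breaking Be's filled 2s².
Approximate values (kJ/mol): Be 900, B 801, F 1681.
So from highest to lowest: F > Be > B.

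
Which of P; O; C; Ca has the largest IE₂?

IE_2 is the cost of taking one more electron from the +1 cation: P⁺ still has 4 valence electrons; O⁺ still has 5 valence electrons; C⁺ still has 3 valence electrons; Ca⁺ still has 1 valence electron.
All are still removing valence electrons, so compare the +1 ions as you would atoms: IE_2 generally rises across a period (higher Z_eff) and falls down a group (larger shell), subject to the usual subshell exceptions.
Valence configurations: P⁺ [Ne]3s²3p², O⁺ [He]2s²2p³, C⁺ [He]2s²2p¹, Ca⁺ [Ar]4s¹.
The numbers (kJ/mol): P 1907, O 3388, C 2353, Ca 1145.
Hence IE_2: Ca < P < C < O.

O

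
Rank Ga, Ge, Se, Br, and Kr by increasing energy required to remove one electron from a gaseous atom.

Ga is in period 4, group 13; Ge is in period 4, group 14; Se is in period 4, group 16; Br is in period 4, group 17; Kr is in period 4, group 18.
First ionization energy rises across a period (greater Z_eff holds electrons more tightly) and falls down a group (valence electrons are farther from the nucleus).
All lie in period 4, so first ionization energy increases left to right.
So from lowest to highest: Ga < Ge < Se < Br < Kr.

Ga, Ge, Se, Br, Kr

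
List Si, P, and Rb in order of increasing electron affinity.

Rb < P < Si

Si is in period 3, group 14; P is in period 3, group 15; Rb is in period 5, group 1.
EA tends to increase across a period and decrease down a group, though the pattern is less regular than for IE or radius.
Neither a single period nor a single group — weigh both effects.
P > Rb: relative to Rb, both the across-period and down-group shifts push P's electron affinity up.
Si > P: this pair runs against the simple trend — see the exception note.
Note the exception: Si has a higher electron affinity than P, contrary to the simple trend — adding an electron to P's half-filled 3p³ is unfavourable, so Si (3p²) has the more exothermic EA.
For reference (kJ/mol): Si 134, P 72, Rb 47.
So from lowest to highest: Rb < P < Si.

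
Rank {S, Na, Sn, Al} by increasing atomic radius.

S < Al < Sn < Na

Across a period the added protons contract the valence shell; down a group each new principal shell makes the atom larger.
Neither a single period nor a single group — weigh both effects.
Al > S: Al lies to the left of S in period 3, so the across-period effect alone puts Al larger.
Sn > Al: period and group pull opposite ways; the down-group shift dominates (140 vs 126 pm).
Na > Sn: period and group pull opposite ways; the across-period shift dominates (155 vs 140 pm).
Approximate values (pm): Na 155, Al 126, S 103, Sn 140.
So from smallest to largest: S < Al < Sn < Na.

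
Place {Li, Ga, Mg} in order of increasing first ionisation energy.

Li, Ga, Mg

Li is in period 2, group 1; Mg is in period 3, group 2; Ga is in period 4, group 13.
Removing the outermost electron gets harder across a period and easier down a group.
A diagonal step moves right (one effect) and down (the opposite effect) at once.
Ga > Li: period and group pull opposite ways; the across-period shift dominates (579 vs 520 kJ/mol).
Mg > Ga: the two effects oppose for this pair; the down-group effect wins (738 vs 579 kJ/mol).
Tabulated first ionization energy (kJ/mol): Li 520, Mg 738, Ga 579.
So from lowest to highest: Li < Ga < Mg.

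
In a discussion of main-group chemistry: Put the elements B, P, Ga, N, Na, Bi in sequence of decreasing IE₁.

N > P > B > Bi > Ga > Na

B is in period 2, group 13; N is in period 2, group 15; Na is in period 3, group 1; P is in period 3, group 15; Ga is in period 4, group 13; Bi is in period 6, group 15.
Removing the outermost electron gets harder across a period and easier down a group.
Neither a single period nor a single group — weigh both effects.
Ga > Na: the two effects oppose for this pair; the across-period effect wins (579 vs 496 kJ/mol).
Bi > Ga: period and group pull opposite ways; the across-period shift dominates (703 vs 579 kJ/mol).
B > Bi: period and group pull opposite ways; the down-group shift dominates (801 vs 703 kJ/mol).
P > B: period and group pull opposite ways; the across-period shift dominates (1012 vs 801 kJ/mol).
N > P: they share group 15; the group trend gives N the larger value.
For reference (kJ/mol): B 801, N 1402, Na 496, P 1012, Ga 579, Bi 703.
So from highest to lowest: N > P > B > Bi > Ga > Na.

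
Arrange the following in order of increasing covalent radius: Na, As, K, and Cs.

Na is in period 3, group 1; K is in period 4, group 1; As is in period 4, group 15; Cs is in period 6, group 1.
Moving right in a period, electrons are added to the same shell under a stronger nuclear pull, so atoms get smaller; moving down, a new shell is opened and atoms get larger.
Here both period and group differ, so the two effects have to be weighed against each other.
Na > As: the two effects oppose for this pair; the across-period effect wins (155 vs 121 pm).
K > Na: K sits below Na in group 1, so the down-group effect alone puts K larger.
Cs > K: Cs sits below K in group 1, so the down-group effect alone puts Cs larger.
For reference (pm): Na 155, K 196, As 121, Cs 232.
So from smallest to largest: As < Na < K < Cs.

As < Na < K < Cs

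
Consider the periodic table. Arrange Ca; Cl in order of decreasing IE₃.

IE_3 is the cost of taking one more electron from the +2 cation: Ca²⁺ is the bare [Ar] core; Cl²⁺ still has 5 valence electrons.
Pulling an electron out of a noble-gas core costs far more than removing a remaining valence electron, so Ca sits at the high end of IE_3.
Approximate IE_3 values (kJ/mol): Ca 4912, Cl 3822.
So the third ionization energies run Cl < Ca.

Ca > Cl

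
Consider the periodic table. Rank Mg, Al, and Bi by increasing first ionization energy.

Mg is in period 3, group 2; Al is in period 3, group 13; Bi is in period 6, group 15.
Across a period the outer electron is held more tightly (higher IE₁); down a group it sits in a higher shell, more shielded, and comes off more easily.
These span different periods and groups, so the two trends combine.
Bi > Al: period and group pull opposite ways; the across-period shift dominates (703 vs 578 kJ/mol).
Mg > Bi: the two effects oppose for this pair; the down-group effect wins (738 vs 703 kJ/mol).
Note the exception: Mg has a higher first ionization energy than Al, contrary to the simple trend — Al's single 3p electron is easier to remove than one from Mg's filled 3s².
For reference (kJ/mol): Mg 738, Al 578, Bi 703.
So from lowest to highest: Al < Bi < Mg.

Al < Bi < Mg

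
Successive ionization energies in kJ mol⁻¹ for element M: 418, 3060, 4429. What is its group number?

Group 1

Look for the largest jump between consecutive ionization energies: IE2/IE1 ≈ 7.3, far larger than any earlier ratio.
That jump marks the point where a core electron is being removed. So the atom has 1 valence electron.
A main-group element with 1 valence electron is in group 1.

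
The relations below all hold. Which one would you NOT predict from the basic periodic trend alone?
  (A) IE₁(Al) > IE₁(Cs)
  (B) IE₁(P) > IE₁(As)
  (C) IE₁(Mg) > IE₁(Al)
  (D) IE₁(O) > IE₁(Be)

The general trend: IE₁ increases across a period and decreases down a group.
(A) Al (period 3, group 13) vs Cs (period 6, group 1): the stated order agrees with the simple trend.
(B) P (period 3, group 15) vs As (period 4, group 15): the stated order agrees with the simple trend.
(C) Mg (period 3, group 2) vs Al (period 3, group 13): the stated order contradicts the simple trend.
(D) O (period 2, group 16) vs Be (period 2, group 2): the stated order agrees with the simple trend.
The exception is (C): Al's single 3p electron is easier to remove than one from Mg's filled 3s².

(C)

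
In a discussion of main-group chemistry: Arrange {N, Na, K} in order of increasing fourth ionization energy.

After 3 electrons have been removed, what remains? N³⁺ still has 2 valence electrons; Na³⁺ is already 2 electrons into the core; K³⁺ is already 2 electrons into the core.
Usually core removal costs more than valence removal, but here the competition is close: a tightly held n=2 valence electron can cost more to remove than an n=3 core electron, so the actual values have to decide it.
The numbers (kJ/mol): N 7475, Na 9543, K 5877.
So the fourth ionization energies run K < N < Na.

K < N < Na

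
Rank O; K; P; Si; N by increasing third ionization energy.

Consider each +2 ion: O²⁺ still has 4 valence electrons; K²⁺ is already 1 electron into the core; P²⁺ still has 3 valence electrons; Si²⁺ still has 2 valence electrons; N²⁺ still has 3 valence electrons.
Usually core removal costs more than valence removal, but here the competition is close: a tightly held n=2 valence electron can cost more to remove than an n=3 core electron, so the actual values have to decide it.
Valence configurations: O²⁺ [He]2s²2p², P²⁺ [Ne]3s²3p¹, Si²⁺ [Ne]3s², N²⁺ [He]2s²2p¹.
P²⁺ loses a lone 3p electron whereas Si²⁺ must break into a filled 3s² pair, so IE_3(Si) > IE_3(P) even though P has the higher nuclear charge.
Tabulated IE_3 (kJ/mol): O 5300, K 4420, P 2914, Si 3232, N 4578.
So the third ionization energies run P < Si < K < N < O.

P < Si < K < N < O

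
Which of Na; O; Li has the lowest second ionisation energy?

O

The second ionization energy removes an electron from the +1 ion. For each element: Na⁺ is the bare [Ne] core; O⁺ still has 5 valence electrons; Li⁺ is the bare [He] core.
Pulling an electron out of a noble-gas core costs far more than removing a remaining valence electron, so Na and Li sit at the high end of IE_2.
Tabulated IE_2 (kJ/mol): Na 4562, O 3388, Li 7298.
Putting it together, IE_2: O < Na < Li.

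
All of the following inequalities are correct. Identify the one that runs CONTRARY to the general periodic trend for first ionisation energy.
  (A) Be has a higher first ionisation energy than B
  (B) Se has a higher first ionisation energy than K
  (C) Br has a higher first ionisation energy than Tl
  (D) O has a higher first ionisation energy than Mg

(A)

The general trend: first ionisation energy increases across a period and decreases down a group.
(A) Be (period 2, group 2) vs B (period 2, group 13): the stated order contradicts the simple trend.
(B) Se (period 4, group 16) vs K (period 4, group 1): the stated order agrees with the simple trend.
(C) Br (period 4, group 17) vs Tl (period 6, group 13): the stated order agrees with the simple trend.
(D) O (period 2, group 16) vs Mg (period 3, group 2): the stated order agrees with the simple trend.
The exception is (A): removing B's lone 2p electron is easier than breaking Be's filled 2s².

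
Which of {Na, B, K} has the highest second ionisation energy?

Na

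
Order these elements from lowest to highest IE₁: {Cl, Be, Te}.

Te < Be < Cl

Be is in period 2, group 2; Cl is in period 3, group 17; Te is in period 5, group 16.
Across a period the outer electron is held more tightly (higher IE₁); down a group it sits in a higher shell, more shielded, and comes off more easily.
Here both period and group differ, so the two effects have to be weighed against each other.
Be > Te: period and group pull opposite ways; the down-group shift dominates (900 vs 869 kJ/mol).
Cl > Be: the two effects oppose for this pair; the across-period effect wins (1251 vs 900 kJ/mol).
For reference (kJ/mol): Be 900, Cl 1251, Te 869.
So from lowest to highest: Te < Be < Cl.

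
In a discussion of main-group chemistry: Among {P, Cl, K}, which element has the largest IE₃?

K

The third ionization energy removes an electron from the +2 ion. For each element: P²⁺ still has 3 valence electrons; Cl²⁺ still has 5 valence electrons; K²⁺ is already 1 electron into the core.
Core electrons are held far more tightly than valence electrons, so K tops the IE_3 order.
Valence configurations: P²⁺ [Ne]3s²3p¹, Cl²⁺ [Ne]3s²3p³.
The numbers (kJ/mol): P 2914, Cl 3822, K 4420.
Overall IE_3 order: P < Cl < K.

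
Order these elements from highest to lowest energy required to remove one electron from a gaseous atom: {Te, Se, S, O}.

IE₁ increases left→right with effective nuclear charge and decreases top→bottom as the valence shell moves farther out.
All are in group 16, so first ionization energy increases up the group.
So from highest to lowest: O > S > Se > Te.

O > S > Se > Te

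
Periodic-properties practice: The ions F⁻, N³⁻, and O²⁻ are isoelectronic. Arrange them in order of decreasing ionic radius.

All of these have 10 electrons, so size is governed by nuclear charge alone: the more protons, the stronger the pull on the same electron cloud, and the smaller the ion.
Nuclear charges: F⁻ (Z=9), O²⁻ (Z=8), N³⁻ (Z=7).
Largest to smallest: N³⁻ > O²⁻ > F⁻.

N³⁻ > O²⁻ > F⁻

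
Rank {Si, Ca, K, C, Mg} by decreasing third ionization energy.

IE_3 is the cost of taking one more electron from the +2 cation: Si²⁺ still has 2 valence electrons; Ca²⁺ is the bare [Ar] core; K²⁺ is already 1 electron into the core; C²⁺ still has 2 valence electrons; Mg²⁺ is the bare [Ne] core.
Usually core removal costs more than valence removal, but here the competition is close: a tightly held n=2 valence electron can cost more to remove than an n=3 core electron, so the actual values have to decide it.
Valence configurations: Si²⁺ [Ne]3s², C²⁺ [He]2s².
The numbers (kJ/mol): Si 3232, Ca 4912, K 4420, C 4620, Mg 7733.
Overall IE_3 order: Si < K < C < Ca < Mg.

Mg, Ca, C, K, Si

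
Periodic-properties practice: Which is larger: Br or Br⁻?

Br⁻

Forming Br⁻ adds 1 electron to Br. More electron–electron repulsion in the same shell, with unchanged nuclear charge, lets the cloud expand.
An anion is larger than its parent atom: Br⁻ > Br.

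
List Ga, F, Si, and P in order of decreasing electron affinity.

F, Si, P, Ga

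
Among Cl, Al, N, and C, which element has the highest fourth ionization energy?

The fourth ionization energy removes an electron from the +3 ion. For each element: Cl³⁺ still has 4 valence electrons; Al³⁺ is the bare [Ne] core; N³⁺ still has 2 valence electrons; C³⁺ still has 1 valence electron.
Pulling an electron out of a noble-gas core costs far more than removing a remaining valence electron, so Al sits at the high end of IE_4.
Valence configurations: Cl³⁺ [Ne]3s²3p², N³⁺ [He]2s², C³⁺ [He]2s¹.
The numbers (kJ/mol): Cl 5159, Al 11577, N 7475, C 6223.
Hence IE_4: Cl < C < N < Al.

Al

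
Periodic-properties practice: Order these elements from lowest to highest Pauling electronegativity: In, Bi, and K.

K is in period 4, group 1; In is in period 5, group 13; Bi is in period 6, group 15.
EN rises left→right (higher Z_eff, smaller atoms) and falls top→bottom (larger, more shielded atoms).
These span different periods and groups, so the two trends combine.
In > K: the two effects oppose for this pair; the across-period effect wins (1.78 vs 0.82).
Bi > In: the two effects oppose for this pair; the across-period effect wins (2.02 vs 1.78).
Approximate values (Pauling): K 0.82, In 1.78, Bi 2.02.
So from lowest to highest: K < In < Bi.

K, In, Bi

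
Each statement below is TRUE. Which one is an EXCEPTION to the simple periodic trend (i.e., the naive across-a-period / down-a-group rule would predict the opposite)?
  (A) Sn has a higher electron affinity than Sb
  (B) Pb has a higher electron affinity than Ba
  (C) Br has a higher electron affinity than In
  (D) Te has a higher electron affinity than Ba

(A)

The general trend: electron affinity increases across a period and decreases down a group.
(A) Sn (period 5, group 14) vs Sb (period 5, group 15): the stated order contradicts the simple trend.
(B) Pb (period 6, group 14) vs Ba (period 6, group 2): the stated order agrees with the simple trend.
(C) Br (period 4, group 17) vs In (period 5, group 13): the stated order agrees with the simple trend.
(D) Te (period 5, group 16) vs Ba (period 6, group 2): the stated order agrees with the simple trend.
The exception is (A): adding an electron to Sb's half-filled 5p³ is unfavourable, so Sn has the more exothermic EA.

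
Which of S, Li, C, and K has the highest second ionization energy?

Li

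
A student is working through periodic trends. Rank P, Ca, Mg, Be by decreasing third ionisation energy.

After 2 electrons have been removed, what remains? P²⁺ still has 3 valence electrons; Ca²⁺ is the bare [Ar] core; Mg²⁺ is the bare [Ne] core; Be²⁺ is the bare [He] core.
Core electrons are held far more tightly than valence electrons, so Ca, Mg and Be top the IE_3 order.
Approximate IE_3 values (kJ/mol): P 2914, Ca 4912, Mg 7733, Be 14849.
Overall IE_3 order: P < Ca < Mg < Be.

Be > Mg > Ca > P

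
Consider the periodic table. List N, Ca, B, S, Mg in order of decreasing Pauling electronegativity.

N, S, B, Mg, Ca

B is in period 2, group 13; N is in period 2, group 15; Mg is in period 3, group 2; S is in period 3, group 16; Ca is in period 4, group 2.
Atoms toward the upper right of the periodic table pull bonding electrons most strongly.
Neither a single period nor a single group — weigh both effects.
Mg > Ca: Mg sits above Ca in group 2, so the down-group effect alone puts Mg higher.
B > Mg: both effects reinforce here, so B is clearly the higher of the two.
S > B: period and group pull opposite ways; the across-period shift dominates (2.58 vs 2.04).
N > S: period and group pull opposite ways; the down-group shift dominates (3.04 vs 2.58).
Approximate values (Pauling): B 2.04, N 3.04, Mg 1.31, S 2.58, Ca 1.00.
So from highest to lowest: N > S > B > Mg > Ca.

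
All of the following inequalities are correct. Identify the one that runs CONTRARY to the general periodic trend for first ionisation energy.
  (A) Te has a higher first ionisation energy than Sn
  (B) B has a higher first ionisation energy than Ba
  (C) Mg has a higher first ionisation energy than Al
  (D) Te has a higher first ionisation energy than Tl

(C)

The general trend: first ionisation energy increases across a period and decreases down a group.
(A) Te (period 5, group 16) vs Sn (period 5, group 14): the stated order agrees with the simple trend.
(B) B (period 2, group 13) vs Ba (period 6, group 2): the stated order agrees with the simple trend.
(C) Mg (period 3, group 2) vs Al (period 3, group 13): the stated order contradicts the simple trend.
(D) Te (period 5, group 16) vs Tl (period 6, group 13): the stated order agrees with the simple trend.
The exception is (C): Al's single 3p electron is easier to remove than one from Mg's filled 3s².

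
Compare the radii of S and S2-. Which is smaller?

S

Forming S2- adds 2 electrons to S. More electron–electron repulsion in the same shell, with unchanged nuclear charge, lets the cloud expand.
An anion is larger than its parent atom: S2- > S.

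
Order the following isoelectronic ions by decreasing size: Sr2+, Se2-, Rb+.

All of these have 36 electrons, so size is governed by nuclear charge alone: the more protons, the stronger the pull on the same electron cloud, and the smaller the ion.
Nuclear charges: Sr2+ (Z=38), Rb+ (Z=37), Se2- (Z=34).
Largest to smallest: Se2- > Rb+ > Sr2+.

Se2- > Rb+ > Sr2+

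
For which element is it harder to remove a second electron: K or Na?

Na

IE_2 is the cost of taking one more electron from the +1 cation: K⁺ is the bare [Ar] core; Na⁺ is the bare [Ne] core.
All of these are removing an electron from a noble-gas core or deeper; the smaller core (lower principal quantum number) is held far more tightly, and within a period the higher nuclear charge binds the same core more tightly.
Approximate IE_2 values (kJ/mol): K 3052, Na 4562.
So the second ionization energies run K < Na.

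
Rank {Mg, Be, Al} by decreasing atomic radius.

Be is in period 2, group 2; Mg is in period 3, group 2; Al is in period 3, group 13.
Atomic radius shrinks across a period as nuclear charge pulls the same shell inward, and grows down a group as new shells are added.
These span different periods and groups, so the two trends combine.
Al > Be: period and group pull opposite ways; the down-group shift dominates (126 vs 102 pm).
Mg > Al: both are in period 3; the period trend gives Mg the larger value.
Tabulated atomic radius (pm): Be 102, Mg 139, Al 126.
So from largest to smallest: Mg > Al > Be.

Mg > Al > Be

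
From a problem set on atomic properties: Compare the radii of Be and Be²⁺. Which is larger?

Forming Be²⁺ removes 2 electrons from Be. Fewer electrons for the same nuclear charge means less shielding and a higher Z_eff on the remaining electrons, and for main-group metals the entire outer shell is lost.
A cation is smaller than its parent atom: Be²⁺ < Be.

Be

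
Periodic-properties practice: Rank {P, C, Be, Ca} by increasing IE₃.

P < C < Ca < Be

Consider each +2 ion: P²⁺ still has 3 valence electrons; C²⁺ still has 2 valence electrons; Be²⁺ is the bare [He] core; Ca²⁺ is the bare [Ar] core.
Core electrons are held far more tightly than valence electrons, so Ca and Be top the IE_3 order.
Valence configurations: P²⁺ [Ne]3s²3p¹, C²⁺ [He]2s².
Approximate IE_3 values (kJ/mol): P 2914, C 4620, Be 14849, Ca 4912.
Putting it together, IE_3: P < C < Ca < Be.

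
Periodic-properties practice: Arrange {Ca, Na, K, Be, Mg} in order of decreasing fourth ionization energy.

Be, Mg, Na, Ca, K

After 3 electrons have been removed, what remains? Ca³⁺ is already 1 electron into the core; Na³⁺ is already 2 electrons into the core; K³⁺ is already 2 electrons into the core; Be³⁺ is already 1 electron into the core; Mg³⁺ is already 1 electron into the core.
All of these are removing an electron from a noble-gas core or deeper; the smaller core (lower principal quantum number) is held far more tightly, and within a period the higher nuclear charge binds the same core more tightly.
Tabulated IE_4 (kJ/mol): Ca 6491, Na 9543, K 5877, Be 21007, Mg 10543.
So the fourth ionization energies run K < Ca < Na < Mg < Be.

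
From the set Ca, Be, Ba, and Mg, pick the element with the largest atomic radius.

Atomic radius shrinks across a period as nuclear charge pulls the same shell inward, and grows down a group as new shells are added.
All are in group 2, so atomic radius increases down the group.
The largest atomic radius among these belongs to Ba.

Ba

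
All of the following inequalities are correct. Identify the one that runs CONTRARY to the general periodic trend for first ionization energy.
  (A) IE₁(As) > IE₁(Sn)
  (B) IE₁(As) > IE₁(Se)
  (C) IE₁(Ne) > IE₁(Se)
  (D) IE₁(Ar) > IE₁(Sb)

(B)

The general trend: first ionization energy increases across a period and decreases down a group.
(A) As (period 4, group 15) vs Sn (period 5, group 14): the stated order agrees with the simple trend.
(B) As (period 4, group 15) vs Se (period 4, group 16): the stated order contradicts the simple trend.
(C) Ne (period 2, group 18) vs Se (period 4, group 16): the stated order agrees with the simple trend.
(D) Ar (period 3, group 18) vs Sb (period 5, group 15): the stated order agrees with the simple trend.
The exception is (B): Se (4p⁴) ionizes more easily than half-filled As (4p³).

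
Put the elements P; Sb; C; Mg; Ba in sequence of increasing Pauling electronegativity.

C is in period 2, group 14; Mg is in period 3, group 2; P is in period 3, group 15; Sb is in period 5, group 15; Ba is in period 6, group 2.
EN rises left→right (higher Z_eff, smaller atoms) and falls top→bottom (larger, more shielded atoms).
Here both period and group differ, so the two effects have to be weighed against each other.
Mg > Ba: they share group 2; the group trend gives Mg the larger value.
Sb > Mg: period and group pull opposite ways; the across-period shift dominates (2.05 vs 1.31).
P > Sb: they share group 15; the group trend gives P the larger value.
C > P: period and group pull opposite ways; the down-group shift dominates (2.55 vs 2.19).
Approximate values (Pauling): C 2.55, Mg 1.31, P 2.19, Sb 2.05, Ba 0.89.
So from lowest to highest: Ba < Mg < Sb < P < C.

Ba, Mg, Sb, P, C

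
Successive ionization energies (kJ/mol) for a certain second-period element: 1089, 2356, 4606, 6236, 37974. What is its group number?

Look for the largest jump between consecutive ionization energies: IE5/IE4 ≈ 6.1, far larger than any earlier ratio.
That jump marks the point where a core electron is being removed. So the atom has 4 valence electrons.
A main-group element with 4 valence electrons is in group 14.

Group 14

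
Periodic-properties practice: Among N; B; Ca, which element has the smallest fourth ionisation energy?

The fourth ionization energy removes an electron from the +3 ion. For each element: N³⁺ still has 2 valence electrons; B³⁺ is the bare [He] core; Ca³⁺ is already 1 electron into the core.
Usually core removal costs more than valence removal, but here the competition is close: a tightly held n=2 valence electron can cost more to remove than an n=3 core electron, so the actual values have to decide it.
Approximate IE_4 values (kJ/mol): N 7475, B 25026, Ca 6491.
So the fourth ionization energies run Ca < N < B.

Ca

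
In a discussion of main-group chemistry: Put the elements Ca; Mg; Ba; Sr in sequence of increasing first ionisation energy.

Ba < Sr < Ca < Mg

Mg is in period 3, group 2; Ca is in period 4, group 2; Sr is in period 5, group 2; Ba is in period 6, group 2.
IE₁ increases left→right with effective nuclear charge and decreases top→bottom as the valence shell moves farther out.
All are in group 2, so first ionization energy increases up the group.
So from lowest to highest: Ba < Sr < Ca < Mg.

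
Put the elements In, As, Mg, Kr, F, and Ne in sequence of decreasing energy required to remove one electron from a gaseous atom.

Ne > F > Kr > As > Mg > In

F is in period 2, group 17; Ne is in period 2, group 18; Mg is in period 3, group 2; As is in period 4, group 15; Kr is in period 4, group 18; In is in period 5, group 13.
IE₁ increases left→right with effective nuclear charge and decreases top→bottom as the valence shell moves farther out.
Here both period and group differ, so the two effects have to be weighed against each other.
Mg > In: period and group pull opposite ways; the down-group shift dominates (738 vs 558 kJ/mol).
As > Mg: the two effects oppose for this pair; the across-period effect wins (947 vs 738 kJ/mol).
Kr > As: Kr lies to the right of As in period 4, so the across-period effect alone puts Kr higher.
F > Kr: period and group pull opposite ways; the down-group shift dominates (1681 vs 1351 kJ/mol).
Ne > F: both are in period 2; the period trend gives Ne the larger value.
Tabulated first ionization energy (kJ/mol): F 1681, Ne 2081, Mg 738, As 947, Kr 1351, In 558.
So from highest to lowest: Ne > F > Kr > As > Mg > In.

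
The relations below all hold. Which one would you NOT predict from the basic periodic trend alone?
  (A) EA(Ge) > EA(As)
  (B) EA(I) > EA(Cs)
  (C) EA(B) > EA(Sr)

(A)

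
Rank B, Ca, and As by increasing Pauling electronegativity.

Ca < B < As

B is in period 2, group 13; Ca is in period 4, group 2; As is in period 4, group 15.
Atoms toward the upper right of the periodic table pull bonding electrons most strongly.
Here both period and group differ, so the two effects have to be weighed against each other.
B > Ca: relative to Ca, both the across-period and down-group shifts push B's electronegativity up.
As > B: period and group pull opposite ways; the across-period shift dominates (2.18 vs 2.04).
Tabulated electronegativity (Pauling): B 2.04, Ca 1.00, As 2.18.
So from lowest to highest: Ca < B < As.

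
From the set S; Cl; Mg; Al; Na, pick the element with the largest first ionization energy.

Na is in period 3, group 1; Mg is in period 3, group 2; Al is in period 3, group 13; S is in period 3, group 16; Cl is in period 3, group 17.
IE₁ increases left→right with effective nuclear charge and decreases top→bottom as the valence shell moves farther out.
All lie in period 3; the across-period trend (first ionization energy increases left to right) applies, with the exception below.
Note the exception: Mg has a higher first ionization energy than Al, contrary to the simple trend — Al's single 3p electron is easier to remove than one from Mg's filled 3s².
Approximate values (kJ/mol): Na 496, Mg 738, Al 578, S 1000, Cl 1251.
The largest first ionization energy among these belongs to Cl.

Cl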